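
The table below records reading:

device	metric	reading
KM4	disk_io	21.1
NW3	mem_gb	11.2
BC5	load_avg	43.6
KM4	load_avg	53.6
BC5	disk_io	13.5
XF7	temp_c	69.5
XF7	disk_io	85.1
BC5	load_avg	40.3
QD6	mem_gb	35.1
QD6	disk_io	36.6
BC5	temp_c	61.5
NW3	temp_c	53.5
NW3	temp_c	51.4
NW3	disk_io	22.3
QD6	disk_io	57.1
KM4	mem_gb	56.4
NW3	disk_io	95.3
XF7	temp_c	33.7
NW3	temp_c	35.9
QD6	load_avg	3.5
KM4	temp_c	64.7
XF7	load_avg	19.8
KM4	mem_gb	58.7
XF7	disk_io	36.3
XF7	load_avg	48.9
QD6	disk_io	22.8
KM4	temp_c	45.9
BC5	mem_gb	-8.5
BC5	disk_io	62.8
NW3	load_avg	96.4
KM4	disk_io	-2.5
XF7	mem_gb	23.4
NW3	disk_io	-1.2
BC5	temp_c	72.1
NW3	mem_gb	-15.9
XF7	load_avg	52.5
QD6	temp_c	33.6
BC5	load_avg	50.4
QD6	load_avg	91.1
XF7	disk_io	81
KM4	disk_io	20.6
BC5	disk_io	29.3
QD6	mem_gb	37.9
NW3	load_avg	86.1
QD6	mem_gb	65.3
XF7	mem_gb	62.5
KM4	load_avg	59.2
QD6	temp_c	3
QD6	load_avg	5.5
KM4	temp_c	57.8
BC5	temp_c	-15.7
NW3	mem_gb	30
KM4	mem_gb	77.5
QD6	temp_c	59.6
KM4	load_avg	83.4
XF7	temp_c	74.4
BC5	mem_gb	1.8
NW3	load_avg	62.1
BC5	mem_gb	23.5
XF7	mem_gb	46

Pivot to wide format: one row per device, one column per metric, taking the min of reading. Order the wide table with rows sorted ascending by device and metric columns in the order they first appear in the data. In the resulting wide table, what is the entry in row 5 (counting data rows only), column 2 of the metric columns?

23.4

With rows sorted ascending by device, row 5 is device=XF7. metric columns in first-appearance order: disk_io, mem_gb, load_avg, temp_c; column 2 is mem_gb.
Long rows with device=XF7, metric=mem_gb: min(23.4, 62.5, 46) = 23.4.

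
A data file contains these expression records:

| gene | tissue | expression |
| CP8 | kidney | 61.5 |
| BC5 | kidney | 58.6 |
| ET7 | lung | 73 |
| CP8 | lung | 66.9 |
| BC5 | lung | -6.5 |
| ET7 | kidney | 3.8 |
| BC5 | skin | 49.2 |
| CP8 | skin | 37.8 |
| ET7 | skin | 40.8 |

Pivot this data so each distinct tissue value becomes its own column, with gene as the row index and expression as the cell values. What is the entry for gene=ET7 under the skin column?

40.8

Wide layout: rows indexed by gene, columns are the 3 distinct tissue values (kidney, lung, skin).
Cell (gene=ET7, tissue=skin) draws from the long row where gene=ET7 and tissue=skin, which has expression=40.8.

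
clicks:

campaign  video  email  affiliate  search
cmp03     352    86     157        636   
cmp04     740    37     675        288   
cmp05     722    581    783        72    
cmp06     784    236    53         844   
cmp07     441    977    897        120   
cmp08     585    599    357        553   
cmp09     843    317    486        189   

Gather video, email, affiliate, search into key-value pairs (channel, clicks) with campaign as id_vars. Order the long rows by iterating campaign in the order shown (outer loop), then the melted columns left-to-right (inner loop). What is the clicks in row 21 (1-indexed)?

28 rows total (7 × 4). Row 21: index ⌊(21-1)/4⌋ = 5 into campaign → cmp08; (21-1) mod 4 = 0 into the melted columns → video.
So row 21 is (cmp08, video, 585); clicks = 585.

585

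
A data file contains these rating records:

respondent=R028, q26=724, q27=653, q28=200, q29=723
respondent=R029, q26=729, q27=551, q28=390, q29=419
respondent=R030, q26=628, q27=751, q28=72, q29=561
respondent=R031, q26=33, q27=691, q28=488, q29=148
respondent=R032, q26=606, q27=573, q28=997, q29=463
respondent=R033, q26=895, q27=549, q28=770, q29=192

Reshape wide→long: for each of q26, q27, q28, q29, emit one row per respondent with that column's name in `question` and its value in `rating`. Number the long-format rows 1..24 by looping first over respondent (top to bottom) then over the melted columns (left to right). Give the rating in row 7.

24 rows total (6 × 4). Row 7: index ⌊(7-1)/4⌋ = 1 into respondent → R029; (7-1) mod 4 = 2 into the melted columns → q28.
So row 7 is (R029, q28, 390); rating = 390.

390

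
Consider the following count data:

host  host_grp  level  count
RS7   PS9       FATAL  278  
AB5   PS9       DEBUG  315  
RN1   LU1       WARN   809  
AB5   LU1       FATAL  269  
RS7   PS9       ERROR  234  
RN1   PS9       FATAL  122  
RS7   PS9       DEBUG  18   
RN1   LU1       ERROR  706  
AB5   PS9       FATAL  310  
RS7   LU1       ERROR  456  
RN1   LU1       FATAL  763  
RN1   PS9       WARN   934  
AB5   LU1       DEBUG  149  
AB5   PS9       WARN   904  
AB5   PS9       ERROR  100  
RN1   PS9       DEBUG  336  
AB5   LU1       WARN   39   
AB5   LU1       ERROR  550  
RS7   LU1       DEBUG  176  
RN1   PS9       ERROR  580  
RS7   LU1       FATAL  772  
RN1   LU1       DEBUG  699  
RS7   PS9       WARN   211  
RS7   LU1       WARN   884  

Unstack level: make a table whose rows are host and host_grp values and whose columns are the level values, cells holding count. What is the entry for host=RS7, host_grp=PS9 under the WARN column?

211

Wide layout: rows indexed by host and host_grp, columns are the 4 distinct level values (FATAL, DEBUG, WARN, ERROR).
Cell (host=RS7, host_grp=PS9, level=WARN) draws from the long row where host=RS7, host_grp=PS9 and level=WARN, which has count=211.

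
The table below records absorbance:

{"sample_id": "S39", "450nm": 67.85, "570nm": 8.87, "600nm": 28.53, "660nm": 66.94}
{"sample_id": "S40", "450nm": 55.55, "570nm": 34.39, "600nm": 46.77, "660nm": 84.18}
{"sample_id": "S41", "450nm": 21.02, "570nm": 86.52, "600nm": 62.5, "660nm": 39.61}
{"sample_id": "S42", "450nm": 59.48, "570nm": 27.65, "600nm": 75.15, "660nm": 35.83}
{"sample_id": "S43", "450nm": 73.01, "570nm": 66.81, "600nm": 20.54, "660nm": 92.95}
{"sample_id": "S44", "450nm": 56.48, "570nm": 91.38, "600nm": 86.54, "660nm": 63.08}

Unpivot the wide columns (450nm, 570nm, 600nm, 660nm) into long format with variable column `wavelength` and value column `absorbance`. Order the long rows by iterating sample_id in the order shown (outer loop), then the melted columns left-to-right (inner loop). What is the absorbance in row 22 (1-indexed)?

91.38

24 rows total (6 × 4). Row 22: index ⌊(22-1)/4⌋ = 5 into sample_id → S44; (22-1) mod 4 = 1 into the melted columns → 570nm.
So row 22 is (S44, 570nm, 91.38); absorbance = 91.38.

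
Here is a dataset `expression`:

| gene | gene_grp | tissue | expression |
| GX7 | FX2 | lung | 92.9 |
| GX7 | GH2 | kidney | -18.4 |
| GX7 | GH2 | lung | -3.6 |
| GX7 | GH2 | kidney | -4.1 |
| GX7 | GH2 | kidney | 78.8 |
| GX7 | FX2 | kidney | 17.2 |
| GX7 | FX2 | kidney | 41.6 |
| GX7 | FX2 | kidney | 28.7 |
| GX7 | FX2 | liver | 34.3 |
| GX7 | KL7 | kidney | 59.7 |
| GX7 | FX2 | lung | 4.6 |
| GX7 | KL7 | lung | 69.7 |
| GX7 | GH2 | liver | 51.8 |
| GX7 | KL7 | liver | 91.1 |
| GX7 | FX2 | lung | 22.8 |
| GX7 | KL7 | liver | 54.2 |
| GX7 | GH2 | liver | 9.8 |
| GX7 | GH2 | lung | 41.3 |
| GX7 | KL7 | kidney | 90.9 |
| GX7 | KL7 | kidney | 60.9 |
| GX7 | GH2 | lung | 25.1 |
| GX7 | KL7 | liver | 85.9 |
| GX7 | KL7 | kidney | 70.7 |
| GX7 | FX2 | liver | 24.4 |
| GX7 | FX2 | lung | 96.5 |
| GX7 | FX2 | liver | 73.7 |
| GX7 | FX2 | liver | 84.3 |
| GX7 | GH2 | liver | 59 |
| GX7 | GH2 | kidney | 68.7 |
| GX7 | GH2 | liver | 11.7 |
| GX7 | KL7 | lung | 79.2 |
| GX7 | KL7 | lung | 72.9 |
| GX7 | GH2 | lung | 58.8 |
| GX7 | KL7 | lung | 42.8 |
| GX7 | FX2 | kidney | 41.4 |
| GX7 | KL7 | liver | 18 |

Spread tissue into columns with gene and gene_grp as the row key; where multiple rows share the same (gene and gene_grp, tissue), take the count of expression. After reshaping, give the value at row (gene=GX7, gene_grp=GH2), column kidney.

Rows with gene=GX7, gene_grp=GH2 and tissue=kidney: expression values are -18.4, -4.1, 78.8, 68.7.
4 rows match — count = 4.

4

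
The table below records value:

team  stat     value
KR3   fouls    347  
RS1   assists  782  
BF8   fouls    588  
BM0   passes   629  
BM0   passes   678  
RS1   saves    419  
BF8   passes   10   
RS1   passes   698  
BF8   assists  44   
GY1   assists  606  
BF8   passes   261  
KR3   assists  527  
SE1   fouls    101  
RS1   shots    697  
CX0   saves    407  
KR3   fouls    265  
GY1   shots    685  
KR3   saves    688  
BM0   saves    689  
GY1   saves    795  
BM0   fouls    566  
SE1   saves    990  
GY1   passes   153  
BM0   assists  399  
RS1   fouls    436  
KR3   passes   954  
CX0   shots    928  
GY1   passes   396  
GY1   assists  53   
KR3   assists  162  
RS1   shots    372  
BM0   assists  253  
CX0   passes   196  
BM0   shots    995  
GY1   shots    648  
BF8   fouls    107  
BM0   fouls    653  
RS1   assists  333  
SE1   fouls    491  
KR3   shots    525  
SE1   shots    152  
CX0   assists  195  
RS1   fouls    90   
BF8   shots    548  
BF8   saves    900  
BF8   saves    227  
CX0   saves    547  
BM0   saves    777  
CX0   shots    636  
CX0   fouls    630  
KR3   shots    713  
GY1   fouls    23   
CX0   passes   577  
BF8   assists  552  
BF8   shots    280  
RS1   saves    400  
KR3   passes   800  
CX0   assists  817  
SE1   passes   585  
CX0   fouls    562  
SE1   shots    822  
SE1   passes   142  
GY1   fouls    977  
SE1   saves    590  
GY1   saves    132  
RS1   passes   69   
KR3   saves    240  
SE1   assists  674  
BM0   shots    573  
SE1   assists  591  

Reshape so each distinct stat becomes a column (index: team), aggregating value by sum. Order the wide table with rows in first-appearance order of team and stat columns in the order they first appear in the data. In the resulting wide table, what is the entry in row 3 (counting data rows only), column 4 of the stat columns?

With rows in first-appearance order of team, row 3 is team=BF8. stat columns in first-appearance order: fouls, assists, passes, saves, shots; column 4 is saves.
Long rows with team=BF8, stat=saves: 900 + 227 = 1127.

1127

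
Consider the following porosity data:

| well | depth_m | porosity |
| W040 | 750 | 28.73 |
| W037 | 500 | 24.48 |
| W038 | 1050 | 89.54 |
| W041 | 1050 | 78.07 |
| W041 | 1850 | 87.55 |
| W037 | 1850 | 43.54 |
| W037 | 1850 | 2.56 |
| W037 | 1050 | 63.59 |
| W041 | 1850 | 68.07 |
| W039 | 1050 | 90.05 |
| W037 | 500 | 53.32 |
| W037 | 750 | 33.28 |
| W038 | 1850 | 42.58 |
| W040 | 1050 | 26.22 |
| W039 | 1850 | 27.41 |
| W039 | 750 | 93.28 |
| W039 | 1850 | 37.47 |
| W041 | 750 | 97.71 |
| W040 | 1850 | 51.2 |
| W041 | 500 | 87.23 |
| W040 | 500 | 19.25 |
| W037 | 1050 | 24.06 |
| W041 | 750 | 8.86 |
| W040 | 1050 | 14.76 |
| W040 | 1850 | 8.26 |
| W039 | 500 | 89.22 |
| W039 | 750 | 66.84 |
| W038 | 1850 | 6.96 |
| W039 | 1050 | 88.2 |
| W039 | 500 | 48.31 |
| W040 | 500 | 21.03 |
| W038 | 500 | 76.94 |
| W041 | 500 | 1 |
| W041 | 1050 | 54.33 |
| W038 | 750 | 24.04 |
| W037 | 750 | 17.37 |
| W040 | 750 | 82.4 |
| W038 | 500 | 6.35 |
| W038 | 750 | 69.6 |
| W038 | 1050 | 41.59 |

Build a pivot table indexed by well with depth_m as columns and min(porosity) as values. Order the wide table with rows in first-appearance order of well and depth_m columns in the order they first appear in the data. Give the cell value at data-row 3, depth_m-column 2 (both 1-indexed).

6.35

With rows in first-appearance order of well, row 3 is well=W038. depth_m columns in first-appearance order: 750, 500, 1050, 1850; column 2 is 500.
Long rows with well=W038, depth_m=500: min(76.94, 6.35) = 6.35.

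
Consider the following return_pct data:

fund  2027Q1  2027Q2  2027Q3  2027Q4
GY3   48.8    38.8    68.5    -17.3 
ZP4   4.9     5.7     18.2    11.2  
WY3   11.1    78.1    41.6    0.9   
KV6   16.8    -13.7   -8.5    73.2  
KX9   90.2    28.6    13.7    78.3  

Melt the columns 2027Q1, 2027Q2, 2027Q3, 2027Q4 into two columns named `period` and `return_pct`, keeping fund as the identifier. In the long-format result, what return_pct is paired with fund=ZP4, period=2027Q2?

Unpivoting turns each (fund, wide-column) pair into one long row.
The wide cell at row ZP4, column 2027Q2 holds 5.7, so the long row (ZP4, 2027Q2) has return_pct=5.7.

5.7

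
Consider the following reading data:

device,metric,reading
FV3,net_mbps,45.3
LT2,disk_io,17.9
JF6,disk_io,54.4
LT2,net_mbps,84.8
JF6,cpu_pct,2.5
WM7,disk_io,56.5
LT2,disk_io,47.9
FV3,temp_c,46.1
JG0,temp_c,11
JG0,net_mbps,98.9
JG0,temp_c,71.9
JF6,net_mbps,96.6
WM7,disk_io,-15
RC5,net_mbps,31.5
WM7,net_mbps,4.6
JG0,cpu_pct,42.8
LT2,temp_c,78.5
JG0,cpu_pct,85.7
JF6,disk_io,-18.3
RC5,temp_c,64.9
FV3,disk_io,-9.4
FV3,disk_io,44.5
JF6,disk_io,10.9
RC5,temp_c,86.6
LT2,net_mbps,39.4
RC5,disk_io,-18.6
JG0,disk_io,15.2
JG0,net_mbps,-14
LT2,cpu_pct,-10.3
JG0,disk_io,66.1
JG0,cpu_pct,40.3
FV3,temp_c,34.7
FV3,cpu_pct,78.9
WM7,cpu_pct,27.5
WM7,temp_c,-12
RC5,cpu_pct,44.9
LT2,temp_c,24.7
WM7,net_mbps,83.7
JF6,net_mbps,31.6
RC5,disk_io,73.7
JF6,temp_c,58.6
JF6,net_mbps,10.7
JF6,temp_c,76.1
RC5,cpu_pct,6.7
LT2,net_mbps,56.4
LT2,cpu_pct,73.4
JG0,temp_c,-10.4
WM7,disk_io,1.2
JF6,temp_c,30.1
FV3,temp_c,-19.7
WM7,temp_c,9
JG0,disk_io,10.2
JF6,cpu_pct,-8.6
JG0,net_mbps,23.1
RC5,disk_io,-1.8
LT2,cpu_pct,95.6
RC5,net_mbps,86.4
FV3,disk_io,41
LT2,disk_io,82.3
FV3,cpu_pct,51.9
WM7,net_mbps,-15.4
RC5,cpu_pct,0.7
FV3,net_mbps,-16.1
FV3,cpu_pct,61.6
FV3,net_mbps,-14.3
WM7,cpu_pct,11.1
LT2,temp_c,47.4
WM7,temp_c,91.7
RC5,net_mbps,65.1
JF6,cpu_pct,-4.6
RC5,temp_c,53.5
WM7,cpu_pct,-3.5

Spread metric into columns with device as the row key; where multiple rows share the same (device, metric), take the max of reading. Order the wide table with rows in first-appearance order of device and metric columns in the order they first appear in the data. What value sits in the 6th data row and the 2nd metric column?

73.7

With rows in first-appearance order of device, row 6 is device=RC5. metric columns in first-appearance order: net_mbps, disk_io, cpu_pct, temp_c; column 2 is disk_io.
Long rows with device=RC5, metric=disk_io: max(-18.6, 73.7, -1.8) = 73.7.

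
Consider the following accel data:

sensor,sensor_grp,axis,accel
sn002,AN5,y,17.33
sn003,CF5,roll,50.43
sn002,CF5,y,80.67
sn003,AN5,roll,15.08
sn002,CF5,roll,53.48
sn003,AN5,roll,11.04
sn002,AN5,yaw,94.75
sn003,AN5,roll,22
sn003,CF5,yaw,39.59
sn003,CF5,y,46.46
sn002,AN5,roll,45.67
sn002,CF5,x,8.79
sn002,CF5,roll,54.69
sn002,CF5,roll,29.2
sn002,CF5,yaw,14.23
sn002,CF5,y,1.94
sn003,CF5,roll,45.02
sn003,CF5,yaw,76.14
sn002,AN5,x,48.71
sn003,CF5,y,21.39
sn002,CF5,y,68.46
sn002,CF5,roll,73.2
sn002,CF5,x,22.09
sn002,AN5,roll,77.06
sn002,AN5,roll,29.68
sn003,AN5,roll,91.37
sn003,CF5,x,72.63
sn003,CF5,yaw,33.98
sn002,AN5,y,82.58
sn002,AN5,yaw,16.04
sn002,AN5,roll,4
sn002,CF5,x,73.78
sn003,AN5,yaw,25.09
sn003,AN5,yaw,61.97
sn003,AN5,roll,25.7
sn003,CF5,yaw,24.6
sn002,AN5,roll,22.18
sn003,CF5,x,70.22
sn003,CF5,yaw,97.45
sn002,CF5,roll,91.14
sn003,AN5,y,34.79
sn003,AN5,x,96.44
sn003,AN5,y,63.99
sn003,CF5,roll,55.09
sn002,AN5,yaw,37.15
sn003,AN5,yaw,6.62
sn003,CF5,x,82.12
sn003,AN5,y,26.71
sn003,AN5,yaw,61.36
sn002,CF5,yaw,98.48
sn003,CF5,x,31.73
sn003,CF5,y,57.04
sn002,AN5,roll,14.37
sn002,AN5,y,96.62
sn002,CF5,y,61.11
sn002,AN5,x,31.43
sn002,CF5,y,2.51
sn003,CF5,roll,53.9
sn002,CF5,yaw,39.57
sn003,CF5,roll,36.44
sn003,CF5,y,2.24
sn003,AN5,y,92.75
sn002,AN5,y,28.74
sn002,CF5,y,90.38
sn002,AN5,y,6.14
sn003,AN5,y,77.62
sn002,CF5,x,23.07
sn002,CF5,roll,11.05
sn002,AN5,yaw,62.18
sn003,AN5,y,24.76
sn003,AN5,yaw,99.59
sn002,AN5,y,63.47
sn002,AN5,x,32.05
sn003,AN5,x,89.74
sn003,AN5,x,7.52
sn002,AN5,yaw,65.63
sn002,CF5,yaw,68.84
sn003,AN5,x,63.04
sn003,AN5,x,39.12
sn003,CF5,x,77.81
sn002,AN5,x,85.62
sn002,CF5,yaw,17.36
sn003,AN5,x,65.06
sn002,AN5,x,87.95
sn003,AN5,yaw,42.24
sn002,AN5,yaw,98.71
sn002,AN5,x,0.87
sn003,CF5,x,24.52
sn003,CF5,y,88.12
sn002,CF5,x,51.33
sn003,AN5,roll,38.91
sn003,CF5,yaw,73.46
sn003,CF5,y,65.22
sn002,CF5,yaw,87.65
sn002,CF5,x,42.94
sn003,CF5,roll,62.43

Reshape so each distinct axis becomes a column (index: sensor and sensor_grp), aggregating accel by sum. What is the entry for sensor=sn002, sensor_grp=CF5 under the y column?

305.07

Rows with sensor=sn002, sensor_grp=CF5 and axis=y: accel values are 80.67, 1.94, 68.46, 61.11, 2.51, 90.38.
80.67 + 1.94 + 68.46 + 61.11 + 2.51 + 90.38 = 305.07.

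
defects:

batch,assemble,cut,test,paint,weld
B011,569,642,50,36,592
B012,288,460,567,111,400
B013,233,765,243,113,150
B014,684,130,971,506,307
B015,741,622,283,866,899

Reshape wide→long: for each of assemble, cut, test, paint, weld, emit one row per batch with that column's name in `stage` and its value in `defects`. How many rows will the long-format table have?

5 batch values × 5 melted columns = 25 rows.

25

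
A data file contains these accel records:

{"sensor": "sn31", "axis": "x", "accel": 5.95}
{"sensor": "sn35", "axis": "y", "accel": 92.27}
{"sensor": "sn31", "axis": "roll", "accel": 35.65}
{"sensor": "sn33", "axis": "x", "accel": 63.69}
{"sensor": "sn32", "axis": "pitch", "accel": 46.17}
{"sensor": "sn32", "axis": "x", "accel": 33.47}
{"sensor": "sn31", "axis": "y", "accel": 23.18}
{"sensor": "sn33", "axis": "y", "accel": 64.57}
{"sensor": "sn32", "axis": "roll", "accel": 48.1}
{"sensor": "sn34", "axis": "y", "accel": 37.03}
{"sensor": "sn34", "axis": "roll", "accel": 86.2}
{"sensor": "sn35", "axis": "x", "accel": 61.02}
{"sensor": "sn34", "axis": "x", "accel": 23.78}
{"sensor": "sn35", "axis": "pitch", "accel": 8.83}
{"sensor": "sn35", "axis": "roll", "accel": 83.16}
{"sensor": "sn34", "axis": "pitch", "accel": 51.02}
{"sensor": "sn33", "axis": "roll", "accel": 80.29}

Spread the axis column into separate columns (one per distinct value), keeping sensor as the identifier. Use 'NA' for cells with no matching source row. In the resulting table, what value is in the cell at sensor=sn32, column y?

NA

No long-format row has sensor=sn32 and axis=y, so the cell is NA.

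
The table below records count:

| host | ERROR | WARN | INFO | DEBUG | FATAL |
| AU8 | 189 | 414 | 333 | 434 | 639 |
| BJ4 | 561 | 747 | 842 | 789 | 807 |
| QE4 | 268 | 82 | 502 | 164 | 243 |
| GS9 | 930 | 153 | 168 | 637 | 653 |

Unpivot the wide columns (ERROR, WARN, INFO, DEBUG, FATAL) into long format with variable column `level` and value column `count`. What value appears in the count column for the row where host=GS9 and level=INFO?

168

Unpivoting turns each (host, wide-column) pair into one long row.
The wide cell at row GS9, column INFO holds 168, so the long row (GS9, INFO) has count=168.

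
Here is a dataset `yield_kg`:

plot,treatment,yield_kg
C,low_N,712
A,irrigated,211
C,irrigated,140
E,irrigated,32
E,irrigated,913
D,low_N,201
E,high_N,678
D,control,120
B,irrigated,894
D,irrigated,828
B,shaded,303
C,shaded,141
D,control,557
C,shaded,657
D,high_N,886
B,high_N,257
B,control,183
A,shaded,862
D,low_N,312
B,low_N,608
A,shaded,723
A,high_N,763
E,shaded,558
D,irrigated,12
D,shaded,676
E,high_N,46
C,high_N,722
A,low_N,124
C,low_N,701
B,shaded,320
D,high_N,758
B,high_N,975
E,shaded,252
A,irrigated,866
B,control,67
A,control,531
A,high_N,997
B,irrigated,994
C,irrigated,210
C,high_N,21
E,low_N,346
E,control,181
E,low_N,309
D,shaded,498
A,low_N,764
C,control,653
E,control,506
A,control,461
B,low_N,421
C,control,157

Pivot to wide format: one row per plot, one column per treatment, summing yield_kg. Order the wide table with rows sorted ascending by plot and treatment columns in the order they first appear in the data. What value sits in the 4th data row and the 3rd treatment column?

With rows sorted ascending by plot, row 4 is plot=D. treatment columns in first-appearance order: low_N, irrigated, high_N, control, shaded; column 3 is high_N.
Long rows with plot=D, treatment=high_N: 886 + 758 = 1644.

1644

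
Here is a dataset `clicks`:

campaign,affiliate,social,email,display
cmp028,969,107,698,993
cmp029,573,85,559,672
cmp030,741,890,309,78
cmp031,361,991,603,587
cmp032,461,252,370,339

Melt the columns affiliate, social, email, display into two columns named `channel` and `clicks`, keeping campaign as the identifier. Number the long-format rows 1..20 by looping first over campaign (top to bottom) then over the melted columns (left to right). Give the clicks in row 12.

20 rows total (5 × 4). Row 12: index ⌊(12-1)/4⌋ = 2 into campaign → cmp030; (12-1) mod 4 = 3 into the melted columns → display.
So row 12 is (cmp030, display, 78); clicks = 78.

78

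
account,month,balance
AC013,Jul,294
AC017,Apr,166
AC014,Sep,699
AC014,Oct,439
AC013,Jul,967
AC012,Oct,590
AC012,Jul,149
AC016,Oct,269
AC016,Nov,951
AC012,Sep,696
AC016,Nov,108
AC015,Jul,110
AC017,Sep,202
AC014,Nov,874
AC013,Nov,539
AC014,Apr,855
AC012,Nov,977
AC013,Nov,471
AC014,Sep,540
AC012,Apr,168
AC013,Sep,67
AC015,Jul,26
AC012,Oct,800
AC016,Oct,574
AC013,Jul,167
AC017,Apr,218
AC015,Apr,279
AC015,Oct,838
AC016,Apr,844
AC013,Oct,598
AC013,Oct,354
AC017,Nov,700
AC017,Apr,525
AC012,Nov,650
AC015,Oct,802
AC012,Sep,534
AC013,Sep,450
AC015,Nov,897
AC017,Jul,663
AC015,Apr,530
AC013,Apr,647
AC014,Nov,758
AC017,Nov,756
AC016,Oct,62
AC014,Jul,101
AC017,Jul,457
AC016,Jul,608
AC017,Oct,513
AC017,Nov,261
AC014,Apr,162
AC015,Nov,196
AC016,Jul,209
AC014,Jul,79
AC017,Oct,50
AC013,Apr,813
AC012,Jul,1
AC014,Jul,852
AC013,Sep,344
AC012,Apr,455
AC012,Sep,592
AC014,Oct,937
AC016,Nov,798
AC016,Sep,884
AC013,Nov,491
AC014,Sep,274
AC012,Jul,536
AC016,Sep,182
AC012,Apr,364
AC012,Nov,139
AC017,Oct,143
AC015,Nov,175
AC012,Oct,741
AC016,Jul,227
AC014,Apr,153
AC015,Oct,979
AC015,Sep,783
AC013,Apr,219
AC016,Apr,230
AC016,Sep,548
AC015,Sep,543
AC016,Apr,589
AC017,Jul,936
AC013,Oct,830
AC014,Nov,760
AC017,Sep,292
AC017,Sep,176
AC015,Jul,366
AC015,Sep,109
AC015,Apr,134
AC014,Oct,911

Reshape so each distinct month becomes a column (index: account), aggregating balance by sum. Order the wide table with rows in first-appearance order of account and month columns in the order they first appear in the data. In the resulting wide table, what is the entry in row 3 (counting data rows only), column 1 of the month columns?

1032

With rows in first-appearance order of account, row 3 is account=AC014. month columns in first-appearance order: Jul, Apr, Sep, Oct, Nov; column 1 is Jul.
Long rows with account=AC014, month=Jul: 101 + 79 + 852 = 1032.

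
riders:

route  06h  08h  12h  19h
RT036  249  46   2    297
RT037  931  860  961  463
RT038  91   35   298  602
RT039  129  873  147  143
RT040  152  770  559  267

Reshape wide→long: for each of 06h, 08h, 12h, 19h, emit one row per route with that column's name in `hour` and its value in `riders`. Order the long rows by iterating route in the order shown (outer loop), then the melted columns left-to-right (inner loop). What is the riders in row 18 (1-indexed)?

770

20 rows total (5 × 4). Row 18: index ⌊(18-1)/4⌋ = 4 into route → RT040; (18-1) mod 4 = 1 into the melted columns → 08h.
So row 18 is (RT040, 08h, 770); riders = 770.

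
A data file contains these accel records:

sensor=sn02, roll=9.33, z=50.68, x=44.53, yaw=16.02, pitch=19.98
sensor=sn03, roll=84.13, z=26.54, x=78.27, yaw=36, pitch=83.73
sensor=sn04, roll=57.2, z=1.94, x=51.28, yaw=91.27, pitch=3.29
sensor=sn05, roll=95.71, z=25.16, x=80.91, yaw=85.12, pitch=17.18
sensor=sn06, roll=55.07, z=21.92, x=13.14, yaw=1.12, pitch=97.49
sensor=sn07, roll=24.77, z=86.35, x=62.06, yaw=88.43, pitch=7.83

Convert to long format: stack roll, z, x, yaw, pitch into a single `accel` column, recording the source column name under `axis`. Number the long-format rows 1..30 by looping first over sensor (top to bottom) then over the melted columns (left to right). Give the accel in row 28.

30 rows total (6 × 5). Row 28: index ⌊(28-1)/5⌋ = 5 into sensor → sn07; (28-1) mod 5 = 2 into the melted columns → x.
So row 28 is (sn07, x, 62.06); accel = 62.06.

62.06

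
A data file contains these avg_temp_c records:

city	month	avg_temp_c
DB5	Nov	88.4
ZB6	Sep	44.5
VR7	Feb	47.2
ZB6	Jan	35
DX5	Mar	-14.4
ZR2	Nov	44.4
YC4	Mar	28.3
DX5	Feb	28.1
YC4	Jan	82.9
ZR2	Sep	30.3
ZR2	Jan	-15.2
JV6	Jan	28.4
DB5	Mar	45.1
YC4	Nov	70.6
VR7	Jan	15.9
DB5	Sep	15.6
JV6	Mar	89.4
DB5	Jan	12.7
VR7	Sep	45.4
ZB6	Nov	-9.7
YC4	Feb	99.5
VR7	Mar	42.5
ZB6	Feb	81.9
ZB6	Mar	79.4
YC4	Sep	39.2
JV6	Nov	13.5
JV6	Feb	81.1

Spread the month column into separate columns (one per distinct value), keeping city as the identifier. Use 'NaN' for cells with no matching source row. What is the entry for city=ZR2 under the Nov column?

The long row with city=ZR2, month=Nov has avg_temp_c=44.4.

44.4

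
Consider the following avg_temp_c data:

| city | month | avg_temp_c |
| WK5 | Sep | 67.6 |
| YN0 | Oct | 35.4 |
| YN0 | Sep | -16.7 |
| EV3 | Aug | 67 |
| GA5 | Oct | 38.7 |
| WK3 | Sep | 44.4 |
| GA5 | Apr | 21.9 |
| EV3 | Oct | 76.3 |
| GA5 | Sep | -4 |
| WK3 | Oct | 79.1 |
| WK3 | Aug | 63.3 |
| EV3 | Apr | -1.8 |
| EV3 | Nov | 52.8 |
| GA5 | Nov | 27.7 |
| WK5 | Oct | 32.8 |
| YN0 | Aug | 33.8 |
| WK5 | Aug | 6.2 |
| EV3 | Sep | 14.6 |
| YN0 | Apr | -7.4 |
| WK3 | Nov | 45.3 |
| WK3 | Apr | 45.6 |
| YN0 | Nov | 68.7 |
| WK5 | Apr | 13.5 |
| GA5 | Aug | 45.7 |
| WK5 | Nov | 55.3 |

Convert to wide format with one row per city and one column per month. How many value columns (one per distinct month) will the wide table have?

5

5 distinct month values: Oct, Apr, Nov, Aug, Sep.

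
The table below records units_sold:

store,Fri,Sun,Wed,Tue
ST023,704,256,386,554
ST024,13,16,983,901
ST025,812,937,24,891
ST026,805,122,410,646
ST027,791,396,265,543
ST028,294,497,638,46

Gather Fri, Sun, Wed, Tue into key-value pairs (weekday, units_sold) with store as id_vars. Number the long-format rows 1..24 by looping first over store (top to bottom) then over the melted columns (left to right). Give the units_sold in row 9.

812

24 rows total (6 × 4). Row 9: index ⌊(9-1)/4⌋ = 2 into store → ST025; (9-1) mod 4 = 0 into the melted columns → Fri.
So row 9 is (ST025, Fri, 812); units_sold = 812.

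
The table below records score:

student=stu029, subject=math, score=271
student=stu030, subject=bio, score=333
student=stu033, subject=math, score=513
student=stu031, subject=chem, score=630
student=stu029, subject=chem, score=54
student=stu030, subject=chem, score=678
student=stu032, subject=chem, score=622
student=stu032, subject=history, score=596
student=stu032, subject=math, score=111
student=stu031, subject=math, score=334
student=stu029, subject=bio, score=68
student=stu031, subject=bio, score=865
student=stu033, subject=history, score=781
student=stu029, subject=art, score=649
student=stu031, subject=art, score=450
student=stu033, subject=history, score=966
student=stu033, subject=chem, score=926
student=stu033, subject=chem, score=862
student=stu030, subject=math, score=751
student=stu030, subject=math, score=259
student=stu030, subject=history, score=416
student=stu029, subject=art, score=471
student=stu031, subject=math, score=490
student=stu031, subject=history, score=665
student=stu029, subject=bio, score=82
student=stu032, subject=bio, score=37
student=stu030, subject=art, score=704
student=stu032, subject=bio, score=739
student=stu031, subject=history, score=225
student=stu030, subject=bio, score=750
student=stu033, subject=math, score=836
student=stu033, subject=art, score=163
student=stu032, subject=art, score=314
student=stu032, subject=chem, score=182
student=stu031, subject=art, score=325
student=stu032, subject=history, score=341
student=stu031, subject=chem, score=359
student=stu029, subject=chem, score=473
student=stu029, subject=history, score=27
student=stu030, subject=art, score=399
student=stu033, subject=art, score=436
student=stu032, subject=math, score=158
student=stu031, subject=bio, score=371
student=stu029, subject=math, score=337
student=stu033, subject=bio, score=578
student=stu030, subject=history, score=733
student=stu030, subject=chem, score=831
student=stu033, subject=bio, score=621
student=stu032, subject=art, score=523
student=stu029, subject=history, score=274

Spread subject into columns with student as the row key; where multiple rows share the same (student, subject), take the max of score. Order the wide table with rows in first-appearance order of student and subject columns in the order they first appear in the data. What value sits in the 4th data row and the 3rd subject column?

630

With rows in first-appearance order of student, row 4 is student=stu031. subject columns in first-appearance order: math, bio, chem, history, art; column 3 is chem.
Long rows with student=stu031, subject=chem: max(630, 359) = 630.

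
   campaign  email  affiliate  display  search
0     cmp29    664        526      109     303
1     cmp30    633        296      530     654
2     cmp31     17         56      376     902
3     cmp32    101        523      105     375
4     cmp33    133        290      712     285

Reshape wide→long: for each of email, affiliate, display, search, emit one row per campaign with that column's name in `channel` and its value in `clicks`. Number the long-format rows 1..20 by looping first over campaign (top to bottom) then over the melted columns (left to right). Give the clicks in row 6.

20 rows total (5 × 4). Row 6: index ⌊(6-1)/4⌋ = 1 into campaign → cmp30; (6-1) mod 4 = 1 into the melted columns → affiliate.
So row 6 is (cmp30, affiliate, 296); clicks = 296.

296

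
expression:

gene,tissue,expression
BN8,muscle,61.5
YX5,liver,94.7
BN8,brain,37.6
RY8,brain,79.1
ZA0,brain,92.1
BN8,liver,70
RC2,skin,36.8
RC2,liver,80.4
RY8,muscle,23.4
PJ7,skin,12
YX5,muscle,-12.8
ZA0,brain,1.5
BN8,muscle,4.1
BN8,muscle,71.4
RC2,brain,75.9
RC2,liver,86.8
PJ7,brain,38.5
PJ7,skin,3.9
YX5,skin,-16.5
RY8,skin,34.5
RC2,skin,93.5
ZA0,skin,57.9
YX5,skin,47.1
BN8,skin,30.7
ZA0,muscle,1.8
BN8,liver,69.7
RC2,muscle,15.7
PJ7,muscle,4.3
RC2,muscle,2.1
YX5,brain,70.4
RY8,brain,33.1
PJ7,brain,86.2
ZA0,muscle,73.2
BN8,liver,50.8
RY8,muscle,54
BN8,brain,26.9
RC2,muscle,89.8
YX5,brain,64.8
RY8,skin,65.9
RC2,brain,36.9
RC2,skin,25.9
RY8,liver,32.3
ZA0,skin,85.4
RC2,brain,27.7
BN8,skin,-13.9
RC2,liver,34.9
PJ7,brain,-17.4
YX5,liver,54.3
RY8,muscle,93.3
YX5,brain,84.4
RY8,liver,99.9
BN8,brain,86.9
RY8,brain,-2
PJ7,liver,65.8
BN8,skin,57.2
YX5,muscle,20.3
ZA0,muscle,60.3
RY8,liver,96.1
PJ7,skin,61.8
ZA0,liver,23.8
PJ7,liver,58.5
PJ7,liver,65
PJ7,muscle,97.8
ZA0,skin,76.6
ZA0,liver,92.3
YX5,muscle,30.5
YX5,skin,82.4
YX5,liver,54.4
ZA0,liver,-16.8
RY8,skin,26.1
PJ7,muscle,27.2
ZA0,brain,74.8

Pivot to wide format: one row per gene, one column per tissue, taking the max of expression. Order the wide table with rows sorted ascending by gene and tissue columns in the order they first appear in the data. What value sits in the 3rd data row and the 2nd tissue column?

86.8

With rows sorted ascending by gene, row 3 is gene=RC2. tissue columns in first-appearance order: muscle, liver, brain, skin; column 2 is liver.
Long rows with gene=RC2, tissue=liver: max(80.4, 86.8, 34.9) = 86.8.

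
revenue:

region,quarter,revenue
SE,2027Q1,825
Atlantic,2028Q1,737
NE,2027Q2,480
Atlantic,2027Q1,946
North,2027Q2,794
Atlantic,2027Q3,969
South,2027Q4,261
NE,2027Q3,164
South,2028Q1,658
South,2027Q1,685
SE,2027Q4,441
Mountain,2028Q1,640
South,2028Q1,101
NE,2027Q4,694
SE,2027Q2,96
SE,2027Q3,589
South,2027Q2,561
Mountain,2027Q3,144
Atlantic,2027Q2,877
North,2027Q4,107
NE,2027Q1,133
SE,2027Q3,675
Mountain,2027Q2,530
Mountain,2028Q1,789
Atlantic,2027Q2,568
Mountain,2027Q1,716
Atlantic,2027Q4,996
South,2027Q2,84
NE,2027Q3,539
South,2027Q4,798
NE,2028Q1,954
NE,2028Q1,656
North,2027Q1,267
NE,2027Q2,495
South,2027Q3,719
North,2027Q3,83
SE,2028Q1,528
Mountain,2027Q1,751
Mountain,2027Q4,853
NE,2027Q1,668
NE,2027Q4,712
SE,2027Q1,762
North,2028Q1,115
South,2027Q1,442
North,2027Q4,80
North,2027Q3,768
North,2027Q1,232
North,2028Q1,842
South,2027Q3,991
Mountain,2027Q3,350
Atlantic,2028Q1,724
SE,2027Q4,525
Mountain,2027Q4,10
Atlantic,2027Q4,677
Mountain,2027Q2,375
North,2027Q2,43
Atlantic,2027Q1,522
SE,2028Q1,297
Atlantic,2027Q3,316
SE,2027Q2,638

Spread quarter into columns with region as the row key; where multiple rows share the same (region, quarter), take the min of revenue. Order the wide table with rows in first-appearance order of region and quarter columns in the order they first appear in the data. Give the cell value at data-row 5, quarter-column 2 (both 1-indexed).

101

With rows in first-appearance order of region, row 5 is region=South. quarter columns in first-appearance order: 2027Q1, 2028Q1, 2027Q2, 2027Q3, 2027Q4; column 2 is 2028Q1.
Long rows with region=South, quarter=2028Q1: min(658, 101) = 101.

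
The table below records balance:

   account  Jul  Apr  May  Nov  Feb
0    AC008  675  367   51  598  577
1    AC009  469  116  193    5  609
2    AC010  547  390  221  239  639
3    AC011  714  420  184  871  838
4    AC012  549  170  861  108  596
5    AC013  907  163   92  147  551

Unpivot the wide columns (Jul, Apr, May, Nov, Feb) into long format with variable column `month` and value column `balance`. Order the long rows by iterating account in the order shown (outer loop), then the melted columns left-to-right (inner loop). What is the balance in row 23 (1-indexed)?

30 rows total (6 × 5). Row 23: index ⌊(23-1)/5⌋ = 4 into account → AC012; (23-1) mod 5 = 2 into the melted columns → May.
So row 23 is (AC012, May, 861); balance = 861.

861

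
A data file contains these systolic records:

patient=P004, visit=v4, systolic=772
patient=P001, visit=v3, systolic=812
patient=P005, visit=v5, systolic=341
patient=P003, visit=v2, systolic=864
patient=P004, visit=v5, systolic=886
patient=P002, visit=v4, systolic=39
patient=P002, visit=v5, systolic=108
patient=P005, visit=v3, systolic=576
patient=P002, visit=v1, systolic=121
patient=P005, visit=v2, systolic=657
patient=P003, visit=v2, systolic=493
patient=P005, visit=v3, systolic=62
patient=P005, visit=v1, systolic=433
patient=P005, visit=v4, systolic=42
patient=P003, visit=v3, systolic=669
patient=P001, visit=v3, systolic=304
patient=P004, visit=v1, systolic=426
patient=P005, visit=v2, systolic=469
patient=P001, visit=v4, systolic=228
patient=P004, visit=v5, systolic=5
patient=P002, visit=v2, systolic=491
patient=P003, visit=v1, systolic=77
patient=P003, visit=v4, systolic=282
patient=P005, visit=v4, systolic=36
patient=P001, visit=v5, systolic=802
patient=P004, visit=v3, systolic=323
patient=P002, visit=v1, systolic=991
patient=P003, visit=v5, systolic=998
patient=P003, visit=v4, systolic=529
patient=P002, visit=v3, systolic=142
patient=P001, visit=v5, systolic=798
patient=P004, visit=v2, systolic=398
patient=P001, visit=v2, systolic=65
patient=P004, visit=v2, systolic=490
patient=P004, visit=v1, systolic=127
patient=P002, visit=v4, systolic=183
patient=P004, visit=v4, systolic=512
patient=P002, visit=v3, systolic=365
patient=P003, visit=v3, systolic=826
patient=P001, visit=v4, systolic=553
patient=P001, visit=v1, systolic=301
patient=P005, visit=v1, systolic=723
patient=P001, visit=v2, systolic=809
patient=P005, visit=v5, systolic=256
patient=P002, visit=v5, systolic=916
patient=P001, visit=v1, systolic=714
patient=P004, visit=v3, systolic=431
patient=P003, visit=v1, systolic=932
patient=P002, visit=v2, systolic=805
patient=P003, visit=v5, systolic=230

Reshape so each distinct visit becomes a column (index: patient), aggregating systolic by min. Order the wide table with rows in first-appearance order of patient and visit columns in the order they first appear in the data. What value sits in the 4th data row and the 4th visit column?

493

With rows in first-appearance order of patient, row 4 is patient=P003. visit columns in first-appearance order: v4, v3, v5, v2, v1; column 4 is v2.
Long rows with patient=P003, visit=v2: min(864, 493) = 493.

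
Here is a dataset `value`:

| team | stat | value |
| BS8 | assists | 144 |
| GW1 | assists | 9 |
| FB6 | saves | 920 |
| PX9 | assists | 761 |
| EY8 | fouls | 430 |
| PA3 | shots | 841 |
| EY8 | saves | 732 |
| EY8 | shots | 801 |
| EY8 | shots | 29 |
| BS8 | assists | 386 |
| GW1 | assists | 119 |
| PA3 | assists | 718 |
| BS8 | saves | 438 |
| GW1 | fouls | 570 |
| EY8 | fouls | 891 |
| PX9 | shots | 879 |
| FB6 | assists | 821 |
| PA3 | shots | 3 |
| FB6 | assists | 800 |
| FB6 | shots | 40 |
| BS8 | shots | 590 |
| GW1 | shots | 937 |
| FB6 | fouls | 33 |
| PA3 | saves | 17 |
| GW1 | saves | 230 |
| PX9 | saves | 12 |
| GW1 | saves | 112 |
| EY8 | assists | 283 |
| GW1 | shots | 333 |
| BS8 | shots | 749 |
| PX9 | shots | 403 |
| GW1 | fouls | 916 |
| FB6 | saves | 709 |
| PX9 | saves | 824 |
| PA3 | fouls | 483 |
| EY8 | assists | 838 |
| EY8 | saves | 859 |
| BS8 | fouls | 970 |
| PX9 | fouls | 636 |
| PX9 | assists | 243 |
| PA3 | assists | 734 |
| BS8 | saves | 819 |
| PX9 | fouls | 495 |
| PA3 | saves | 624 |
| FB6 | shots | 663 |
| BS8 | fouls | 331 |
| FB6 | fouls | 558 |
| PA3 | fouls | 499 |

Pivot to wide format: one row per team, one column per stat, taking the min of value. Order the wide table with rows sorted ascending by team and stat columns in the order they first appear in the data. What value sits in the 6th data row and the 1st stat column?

243

With rows sorted ascending by team, row 6 is team=PX9. stat columns in first-appearance order: assists, saves, fouls, shots; column 1 is assists.
Long rows with team=PX9, stat=assists: min(761, 243) = 243.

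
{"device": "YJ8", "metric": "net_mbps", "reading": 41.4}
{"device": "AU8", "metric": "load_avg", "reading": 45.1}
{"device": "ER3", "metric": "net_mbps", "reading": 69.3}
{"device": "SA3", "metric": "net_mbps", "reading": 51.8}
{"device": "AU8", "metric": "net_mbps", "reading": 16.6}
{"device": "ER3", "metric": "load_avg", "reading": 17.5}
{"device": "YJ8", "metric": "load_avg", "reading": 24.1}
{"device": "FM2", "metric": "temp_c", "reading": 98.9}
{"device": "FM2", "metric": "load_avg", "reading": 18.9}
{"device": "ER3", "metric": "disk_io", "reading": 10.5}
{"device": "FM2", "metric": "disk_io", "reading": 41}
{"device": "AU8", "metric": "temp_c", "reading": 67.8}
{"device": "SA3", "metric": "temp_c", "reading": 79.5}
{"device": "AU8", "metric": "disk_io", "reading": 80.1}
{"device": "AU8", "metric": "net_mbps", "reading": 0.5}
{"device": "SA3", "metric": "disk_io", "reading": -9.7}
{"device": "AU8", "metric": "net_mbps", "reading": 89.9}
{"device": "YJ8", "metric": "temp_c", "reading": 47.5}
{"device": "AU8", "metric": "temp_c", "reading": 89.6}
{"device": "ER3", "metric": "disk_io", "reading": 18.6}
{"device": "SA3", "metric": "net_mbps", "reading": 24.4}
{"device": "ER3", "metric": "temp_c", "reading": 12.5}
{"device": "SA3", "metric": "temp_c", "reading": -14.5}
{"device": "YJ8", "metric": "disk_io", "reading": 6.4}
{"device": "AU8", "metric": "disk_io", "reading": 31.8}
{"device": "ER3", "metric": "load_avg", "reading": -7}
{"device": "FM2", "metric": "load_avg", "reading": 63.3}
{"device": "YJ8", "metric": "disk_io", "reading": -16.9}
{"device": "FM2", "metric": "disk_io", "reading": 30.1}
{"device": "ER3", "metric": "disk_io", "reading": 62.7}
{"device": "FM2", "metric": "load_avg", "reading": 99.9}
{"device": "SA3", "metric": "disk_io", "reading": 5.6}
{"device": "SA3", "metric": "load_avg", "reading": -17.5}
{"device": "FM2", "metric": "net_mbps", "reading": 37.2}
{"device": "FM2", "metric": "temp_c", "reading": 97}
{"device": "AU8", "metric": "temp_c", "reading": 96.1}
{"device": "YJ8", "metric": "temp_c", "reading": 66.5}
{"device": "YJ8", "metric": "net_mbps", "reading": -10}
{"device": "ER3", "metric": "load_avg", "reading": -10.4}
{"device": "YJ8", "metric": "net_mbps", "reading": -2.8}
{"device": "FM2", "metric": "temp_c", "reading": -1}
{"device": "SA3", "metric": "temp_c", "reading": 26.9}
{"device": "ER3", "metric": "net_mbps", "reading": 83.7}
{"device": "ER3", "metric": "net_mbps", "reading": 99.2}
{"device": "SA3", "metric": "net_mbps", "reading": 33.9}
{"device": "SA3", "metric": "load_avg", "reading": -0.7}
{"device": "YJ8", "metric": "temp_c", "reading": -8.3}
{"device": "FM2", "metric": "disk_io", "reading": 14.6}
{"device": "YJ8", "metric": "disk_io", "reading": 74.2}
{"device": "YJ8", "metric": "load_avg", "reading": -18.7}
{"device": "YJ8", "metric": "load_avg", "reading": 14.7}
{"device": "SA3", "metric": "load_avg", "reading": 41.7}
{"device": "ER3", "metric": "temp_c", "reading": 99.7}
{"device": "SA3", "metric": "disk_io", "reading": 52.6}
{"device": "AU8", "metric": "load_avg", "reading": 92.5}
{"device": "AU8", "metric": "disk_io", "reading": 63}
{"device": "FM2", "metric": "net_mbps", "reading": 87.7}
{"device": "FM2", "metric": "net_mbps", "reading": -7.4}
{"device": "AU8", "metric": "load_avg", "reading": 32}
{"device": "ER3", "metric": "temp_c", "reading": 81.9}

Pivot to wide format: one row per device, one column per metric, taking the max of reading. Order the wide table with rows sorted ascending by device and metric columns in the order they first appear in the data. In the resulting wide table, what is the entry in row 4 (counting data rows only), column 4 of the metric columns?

52.6

With rows sorted ascending by device, row 4 is device=SA3. metric columns in first-appearance order: net_mbps, load_avg, temp_c, disk_io; column 4 is disk_io.
Long rows with device=SA3, metric=disk_io: max(-9.7, 5.6, 52.6) = 52.6.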